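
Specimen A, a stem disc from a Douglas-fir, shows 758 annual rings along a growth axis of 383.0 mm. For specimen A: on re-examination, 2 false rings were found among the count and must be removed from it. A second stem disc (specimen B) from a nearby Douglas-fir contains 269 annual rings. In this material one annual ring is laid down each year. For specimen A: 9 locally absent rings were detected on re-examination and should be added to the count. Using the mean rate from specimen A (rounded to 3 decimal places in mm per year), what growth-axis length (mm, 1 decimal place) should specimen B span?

134.8 mm

Specimen A: correcting the raw count gives 758 − 2 + 9 = 765 true annual rings.
A: 383.0 mm over 765 years gives 383.0 / 765 ≈ 0.501 mm per year.
Length of B = 0.501 × 269 = 134.8 mm.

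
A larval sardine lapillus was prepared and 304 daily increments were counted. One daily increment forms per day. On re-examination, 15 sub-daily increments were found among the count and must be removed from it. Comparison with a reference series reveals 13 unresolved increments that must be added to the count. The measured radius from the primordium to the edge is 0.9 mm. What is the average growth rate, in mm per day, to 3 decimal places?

True daily increment count = 304 − 15 + 13 = 302.
Mean rate = 0.9 mm / 302 days ≈ 0.003 mm per day.

0.003 mm per day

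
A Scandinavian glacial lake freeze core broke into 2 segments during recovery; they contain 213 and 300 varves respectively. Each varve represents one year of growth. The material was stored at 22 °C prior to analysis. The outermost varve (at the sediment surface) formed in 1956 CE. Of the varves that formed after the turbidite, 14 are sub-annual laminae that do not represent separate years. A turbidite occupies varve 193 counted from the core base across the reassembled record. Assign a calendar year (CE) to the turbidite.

1650 CE

Total varves = 213 + 300 = 513.
Between varve 193 and the sediment surface there are 513 − 193 = 320 varves.
Removing the 14 false varves leaves 320 − 14 = 306 true varves beyond the turbidite.
1956 − 306 = 1650 CE.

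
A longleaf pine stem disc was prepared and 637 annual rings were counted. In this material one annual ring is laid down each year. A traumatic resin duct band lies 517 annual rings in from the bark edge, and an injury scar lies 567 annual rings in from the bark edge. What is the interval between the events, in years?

50 yr

567 − 517 = 50 annual rings lie between the two events.
That is 50 years at one annual ring per year.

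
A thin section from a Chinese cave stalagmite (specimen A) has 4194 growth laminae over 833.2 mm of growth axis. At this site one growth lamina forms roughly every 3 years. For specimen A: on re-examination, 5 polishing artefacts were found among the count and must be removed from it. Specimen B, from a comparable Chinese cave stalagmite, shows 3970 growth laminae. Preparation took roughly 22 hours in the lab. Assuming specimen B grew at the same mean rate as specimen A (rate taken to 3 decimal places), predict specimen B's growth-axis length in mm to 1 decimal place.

Specimen A: correcting the raw count gives 4194 − 5 = 4189 true growth laminae.
Specimen A: multiplying by 3 years per growth lamina: 4189 × 3 = 12567 years.
A: Extension rate ≈ 833.2 / 12567 = 0.066 mm/yr.
Specimen B: 3970 growth laminae at 3 years each span 3970 × 3 = 11910 years. Length of B = 0.066 × 11910 = 786.1 mm.

786.1 mm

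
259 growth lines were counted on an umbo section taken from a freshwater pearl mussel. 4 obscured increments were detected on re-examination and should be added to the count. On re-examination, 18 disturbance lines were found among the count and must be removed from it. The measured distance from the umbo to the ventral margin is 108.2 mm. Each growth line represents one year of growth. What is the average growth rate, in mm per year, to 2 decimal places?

Adjusted count: 259 − 18 + 4 = 245 growth lines.
Mean rate = 108.2 mm / 245 years ≈ 0.44 mm per year.

0.44 mm per year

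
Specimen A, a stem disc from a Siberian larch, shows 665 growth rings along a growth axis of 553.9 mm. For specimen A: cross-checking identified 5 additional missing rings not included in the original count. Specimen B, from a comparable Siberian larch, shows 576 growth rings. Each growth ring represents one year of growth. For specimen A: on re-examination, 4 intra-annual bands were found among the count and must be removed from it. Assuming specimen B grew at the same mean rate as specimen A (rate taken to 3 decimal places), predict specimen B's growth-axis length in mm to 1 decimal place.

479.2 mm

Specimen A: after corrections the count is 665 − 4 + 5 = 666 growth rings.
A: Extension rate ≈ 553.9 / 666 = 0.832 mm/yr.
Length of B = 0.832 × 576 = 479.2 mm.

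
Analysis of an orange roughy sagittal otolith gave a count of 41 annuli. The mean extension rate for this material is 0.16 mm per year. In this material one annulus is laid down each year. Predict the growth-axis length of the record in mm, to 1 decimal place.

The record spans 41 years at 0.16 mm per year.
Length ≈ 0.16 × 41 = 6.6 mm.

6.6 mm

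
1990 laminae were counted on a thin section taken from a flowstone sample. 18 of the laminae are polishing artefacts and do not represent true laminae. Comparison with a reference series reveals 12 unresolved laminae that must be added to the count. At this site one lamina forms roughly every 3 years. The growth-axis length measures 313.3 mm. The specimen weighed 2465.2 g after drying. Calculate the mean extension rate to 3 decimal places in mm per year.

True lamina count = 1990 − 18 + 12 = 1984.
1984 laminae at 3 years each span 1984 × 3 = 5952 years.
Mean rate = 313.3 mm / 5952 years ≈ 0.053 mm per year.

0.053 mm per year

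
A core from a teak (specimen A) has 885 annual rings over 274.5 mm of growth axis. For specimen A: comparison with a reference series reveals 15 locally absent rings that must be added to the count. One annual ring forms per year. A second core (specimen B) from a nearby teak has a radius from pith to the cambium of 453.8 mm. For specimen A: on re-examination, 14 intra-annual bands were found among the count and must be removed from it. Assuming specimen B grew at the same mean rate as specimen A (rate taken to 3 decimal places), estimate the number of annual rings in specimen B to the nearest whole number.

1464 annual rings

Specimen A: adjusted count: 885 − 14 + 15 = 886 annual rings.
A: Extension rate ≈ 274.5 / 886 = 0.310 mm/yr.
Specimen B: 453.8 mm / 0.310 mm per year = 1463.87 years ≈ 1464 annual rings.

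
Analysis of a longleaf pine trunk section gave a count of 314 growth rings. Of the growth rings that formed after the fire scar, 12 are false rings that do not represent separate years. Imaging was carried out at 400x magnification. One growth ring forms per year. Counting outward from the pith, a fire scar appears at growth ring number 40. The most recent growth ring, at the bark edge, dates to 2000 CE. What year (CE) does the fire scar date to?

314 − 40 = 274 growth rings lie beyond the fire scar toward the bark edge.
274 − 12 false = 262 true growth rings after the fire scar.
2000 − 262 = 1738 CE.

1738 CE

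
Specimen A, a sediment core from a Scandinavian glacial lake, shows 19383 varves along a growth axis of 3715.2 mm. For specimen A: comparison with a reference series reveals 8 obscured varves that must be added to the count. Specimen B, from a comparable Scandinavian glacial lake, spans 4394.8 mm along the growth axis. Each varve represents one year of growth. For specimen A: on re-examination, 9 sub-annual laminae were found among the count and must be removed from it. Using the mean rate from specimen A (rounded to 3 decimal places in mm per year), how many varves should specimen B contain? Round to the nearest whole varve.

Specimen A: true varve count = 19383 − 9 + 8 = 19382.
A: 3715.2 mm over 19382 years gives 3715.2 / 19382 ≈ 0.192 mm/yr.
B spans 4394.8 / 0.192 = 22889.58 years ≈ 22890 varves.

22890 varves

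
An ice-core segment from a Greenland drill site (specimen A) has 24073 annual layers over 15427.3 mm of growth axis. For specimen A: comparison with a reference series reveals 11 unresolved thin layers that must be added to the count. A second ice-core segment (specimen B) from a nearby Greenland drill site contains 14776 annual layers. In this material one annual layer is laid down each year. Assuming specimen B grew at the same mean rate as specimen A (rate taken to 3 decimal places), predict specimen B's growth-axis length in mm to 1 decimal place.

9471.4 mm

Specimen A: true annual layer count = 24073 + 11 = 24084.
A: Mean rate = 15427.3 mm / 24084 years ≈ 0.641 mm per year.
B's length ≈ 0.641 × 14776 = 9471.4 mm.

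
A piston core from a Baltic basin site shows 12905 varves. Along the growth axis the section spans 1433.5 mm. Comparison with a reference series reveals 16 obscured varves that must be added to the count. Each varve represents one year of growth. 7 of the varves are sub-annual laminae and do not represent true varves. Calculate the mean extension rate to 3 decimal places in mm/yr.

Correcting the raw count gives 12905 − 7 + 16 = 12914 true varves.
1433.5 mm over 12914 years gives 1433.5 / 12914 ≈ 0.111 mm/yr.

0.111 mm/yr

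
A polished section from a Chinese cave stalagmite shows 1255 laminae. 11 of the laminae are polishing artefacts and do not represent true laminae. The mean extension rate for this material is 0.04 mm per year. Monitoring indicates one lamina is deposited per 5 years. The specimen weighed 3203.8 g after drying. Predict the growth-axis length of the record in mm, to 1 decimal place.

Adjusted count: 1255 − 11 = 1244 laminae.
1244 laminae at 5 years each span 1244 × 5 = 6220 years.
6220 years at 0.04 mm/year gives 0.04 × 6220 = 248.8 mm.

248.8 mm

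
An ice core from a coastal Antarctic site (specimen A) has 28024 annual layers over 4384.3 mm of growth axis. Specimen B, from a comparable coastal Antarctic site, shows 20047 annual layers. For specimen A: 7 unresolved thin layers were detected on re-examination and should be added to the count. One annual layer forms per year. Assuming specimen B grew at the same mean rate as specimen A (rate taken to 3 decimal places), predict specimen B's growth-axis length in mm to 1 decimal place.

Specimen A: true annual layer count = 28024 + 7 = 28031.
A: 4384.3 mm over 28031 years gives 4384.3 / 28031 ≈ 0.156 mm/yr.
For B, 0.156 mm/year × 20047 years = 3127.3 mm.

3127.3 mm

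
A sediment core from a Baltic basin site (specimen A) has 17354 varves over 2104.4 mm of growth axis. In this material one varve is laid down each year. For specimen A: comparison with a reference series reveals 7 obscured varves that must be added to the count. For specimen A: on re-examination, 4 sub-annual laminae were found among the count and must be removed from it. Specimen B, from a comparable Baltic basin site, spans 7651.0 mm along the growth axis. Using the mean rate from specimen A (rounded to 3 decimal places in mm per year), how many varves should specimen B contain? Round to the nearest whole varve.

63231 varves

Specimen A: after corrections the count is 17354 − 4 + 7 = 17357 varves.
A: Extension rate ≈ 2104.4 / 17357 = 0.121 mm/year.
Specimen B: 7651.0 mm / 0.121 mm per year = 63231.40 years ≈ 63231 varves.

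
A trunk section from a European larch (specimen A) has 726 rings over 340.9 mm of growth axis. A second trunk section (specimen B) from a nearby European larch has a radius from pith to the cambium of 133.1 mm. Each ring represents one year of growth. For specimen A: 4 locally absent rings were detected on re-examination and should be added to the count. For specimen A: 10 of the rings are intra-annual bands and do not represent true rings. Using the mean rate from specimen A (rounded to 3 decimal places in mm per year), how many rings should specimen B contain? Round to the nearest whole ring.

281 rings

Specimen A: true ring count = 726 − 10 + 4 = 720.
A: Extension rate ≈ 340.9 / 720 = 0.473 mm per year.
B spans 133.1 / 0.473 = 281.40 years ≈ 281 rings.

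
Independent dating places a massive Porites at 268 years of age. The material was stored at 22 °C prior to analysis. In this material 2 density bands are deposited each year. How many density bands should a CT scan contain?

536 density bands

Expected density bands: 268 × 2 = 536.
So 536 density bands should be present.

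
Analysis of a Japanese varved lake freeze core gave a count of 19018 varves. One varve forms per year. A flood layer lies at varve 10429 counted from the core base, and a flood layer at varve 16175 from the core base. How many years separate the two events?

5746 years

The two markers are separated by 16175 − 10429 = 5746 varves.
One varve per year makes the interval 5746 years.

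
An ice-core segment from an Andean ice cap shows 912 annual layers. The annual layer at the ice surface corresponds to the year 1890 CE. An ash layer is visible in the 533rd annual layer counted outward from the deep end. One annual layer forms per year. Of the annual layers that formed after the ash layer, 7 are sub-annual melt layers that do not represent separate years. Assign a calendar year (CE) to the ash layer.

1518 CE

Between annual layer 533 and the ice surface there are 912 − 533 = 379 annual layers.
Removing the 7 false annual layers leaves 379 − 7 = 372 true annual layers beyond the ash layer.
Counting back 372 years from 1890 CE places the ash layer in 1890 − 372 = 1518 CE.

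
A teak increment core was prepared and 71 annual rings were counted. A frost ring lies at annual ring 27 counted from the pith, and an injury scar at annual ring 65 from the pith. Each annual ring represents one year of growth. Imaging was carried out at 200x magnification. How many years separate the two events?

Separation: 65 − 27 = 38 annual rings.
That is 38 years at one annual ring per year.

38 years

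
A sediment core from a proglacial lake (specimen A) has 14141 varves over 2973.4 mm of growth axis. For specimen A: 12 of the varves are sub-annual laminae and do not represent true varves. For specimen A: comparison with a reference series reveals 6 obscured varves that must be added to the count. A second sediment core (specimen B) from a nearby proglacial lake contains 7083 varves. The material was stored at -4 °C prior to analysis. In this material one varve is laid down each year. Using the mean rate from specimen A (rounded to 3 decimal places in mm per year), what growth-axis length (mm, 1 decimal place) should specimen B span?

1487.4 mm

Specimen A: correcting the raw count gives 14141 − 12 + 6 = 14135 true varves.
A: Extension rate ≈ 2973.4 / 14135 = 0.210 mm per year.
Length of B = 0.210 × 7083 = 1487.4 mm.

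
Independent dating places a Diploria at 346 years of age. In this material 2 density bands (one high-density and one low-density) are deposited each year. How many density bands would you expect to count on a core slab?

692 density bands

Expected density bands: 346 × 2 = 692.
So 692 density bands should be present.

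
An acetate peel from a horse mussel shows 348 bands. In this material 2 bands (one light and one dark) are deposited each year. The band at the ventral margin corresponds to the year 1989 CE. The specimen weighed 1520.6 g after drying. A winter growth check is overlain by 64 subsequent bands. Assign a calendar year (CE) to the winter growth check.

64 bands formed after the winter growth check.
Dividing by 2 bands per year: 64 / 2 = 32 years.
The band at the ventral margin is 1989 CE, so the winter growth check dates to 1989 − 32 = 1957 CE.

1957 CE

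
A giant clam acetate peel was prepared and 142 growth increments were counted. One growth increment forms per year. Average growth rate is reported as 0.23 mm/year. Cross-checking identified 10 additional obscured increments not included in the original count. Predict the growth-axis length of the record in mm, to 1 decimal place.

35.0 mm

After corrections the count is 142 + 10 = 152 growth increments.
Predicted length = 0.23 mm/year × 152 years = 35.0 mm.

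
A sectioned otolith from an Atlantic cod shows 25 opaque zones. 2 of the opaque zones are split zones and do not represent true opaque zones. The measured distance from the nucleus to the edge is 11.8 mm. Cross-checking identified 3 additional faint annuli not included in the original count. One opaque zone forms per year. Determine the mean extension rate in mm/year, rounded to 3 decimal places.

0.454 mm/year

Correcting the raw count gives 25 − 2 + 3 = 26 true opaque zones.
11.8 mm over 26 years gives 11.8 / 26 ≈ 0.454 mm/year.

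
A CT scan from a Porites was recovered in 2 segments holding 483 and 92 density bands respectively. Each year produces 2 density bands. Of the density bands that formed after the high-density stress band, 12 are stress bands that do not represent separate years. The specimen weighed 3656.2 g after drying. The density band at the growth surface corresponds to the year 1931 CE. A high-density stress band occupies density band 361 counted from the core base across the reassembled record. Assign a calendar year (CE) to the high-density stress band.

1830 CE

Total density bands = 483 + 92 = 575.
575 − 361 = 214 density bands lie beyond the high-density stress band toward the growth surface.
Excluding 12 false density bands: 214 − 12 = 202.
Dividing by 2 density bands per year: 202 / 2 = 101 years.
The density band at the growth surface is 1931 CE, so the high-density stress band dates to 1931 − 101 = 1830 CE.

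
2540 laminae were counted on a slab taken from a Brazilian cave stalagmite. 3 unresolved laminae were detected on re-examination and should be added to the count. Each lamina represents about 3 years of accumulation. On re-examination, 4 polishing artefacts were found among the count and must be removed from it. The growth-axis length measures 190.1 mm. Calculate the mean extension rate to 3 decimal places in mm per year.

Adjusted count: 2540 − 4 + 3 = 2539 laminae.
At 3 years per lamina, 2539 × 3 = 7617 years.
Extension rate ≈ 190.1 / 7617 = 0.025 mm per year.

0.025 mm per year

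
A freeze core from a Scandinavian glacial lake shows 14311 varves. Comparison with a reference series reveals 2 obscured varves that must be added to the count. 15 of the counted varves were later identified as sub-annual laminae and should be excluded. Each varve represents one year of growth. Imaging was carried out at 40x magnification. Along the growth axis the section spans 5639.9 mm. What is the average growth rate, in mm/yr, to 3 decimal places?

After corrections the count is 14311 − 15 + 2 = 14298 varves.
5639.9 mm over 14298 years gives 5639.9 / 14298 ≈ 0.394 mm/yr.

0.394 mm/yr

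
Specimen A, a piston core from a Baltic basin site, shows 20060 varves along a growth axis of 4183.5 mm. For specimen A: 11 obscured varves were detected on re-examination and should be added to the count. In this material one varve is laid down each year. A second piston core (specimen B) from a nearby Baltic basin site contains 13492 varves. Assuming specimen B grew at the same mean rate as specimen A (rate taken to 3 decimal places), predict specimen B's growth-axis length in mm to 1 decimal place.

2806.3 mm

Specimen A: adjusted count: 20060 + 11 = 20071 varves.
A: Mean rate = 4183.5 mm / 20071 years ≈ 0.208 mm per year.
B's length ≈ 0.208 × 13492 = 2806.3 mm.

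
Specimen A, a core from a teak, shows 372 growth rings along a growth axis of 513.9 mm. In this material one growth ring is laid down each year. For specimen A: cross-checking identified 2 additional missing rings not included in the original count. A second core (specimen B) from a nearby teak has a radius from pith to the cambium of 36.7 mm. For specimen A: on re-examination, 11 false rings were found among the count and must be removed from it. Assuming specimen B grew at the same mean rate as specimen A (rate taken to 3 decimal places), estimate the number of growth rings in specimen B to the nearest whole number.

Specimen A: true growth ring count = 372 − 11 + 2 = 363.
A: Extension rate ≈ 513.9 / 363 = 1.416 mm per year.
Specimen B: 36.7 mm / 1.416 mm per year = 25.92 years ≈ 26 growth rings.

26 growth rings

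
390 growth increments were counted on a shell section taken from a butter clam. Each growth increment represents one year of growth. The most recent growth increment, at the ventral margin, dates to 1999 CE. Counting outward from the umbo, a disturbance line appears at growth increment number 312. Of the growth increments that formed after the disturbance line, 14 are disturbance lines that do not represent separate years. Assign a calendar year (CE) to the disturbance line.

390 − 312 = 78 growth increments lie beyond the disturbance line toward the ventral margin.
Removing the 14 false growth increments leaves 78 − 14 = 64 true growth increments beyond the disturbance line.
1999 − 64 = 1935 CE.

1935 CE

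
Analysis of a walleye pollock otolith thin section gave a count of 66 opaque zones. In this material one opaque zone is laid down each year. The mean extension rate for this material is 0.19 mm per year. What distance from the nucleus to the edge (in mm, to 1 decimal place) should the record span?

The record spans 66 years at 0.19 mm per year.
Predicted length = 0.19 mm/year × 66 years = 12.5 mm.

12.5 mm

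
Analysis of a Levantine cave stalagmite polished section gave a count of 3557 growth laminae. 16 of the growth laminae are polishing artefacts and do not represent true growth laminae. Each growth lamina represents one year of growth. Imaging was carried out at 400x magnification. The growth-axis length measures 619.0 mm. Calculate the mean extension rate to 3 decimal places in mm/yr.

True growth lamina count = 3557 − 16 = 3541.
Extension rate ≈ 619.0 / 3541 = 0.175 mm/yr.

0.175 mm/yr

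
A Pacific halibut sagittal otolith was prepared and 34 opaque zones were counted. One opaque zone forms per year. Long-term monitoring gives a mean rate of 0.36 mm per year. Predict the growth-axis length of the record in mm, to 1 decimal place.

The record spans 34 years at 0.36 mm per year.
Length ≈ 0.36 × 34 = 12.2 mm.

12.2 mm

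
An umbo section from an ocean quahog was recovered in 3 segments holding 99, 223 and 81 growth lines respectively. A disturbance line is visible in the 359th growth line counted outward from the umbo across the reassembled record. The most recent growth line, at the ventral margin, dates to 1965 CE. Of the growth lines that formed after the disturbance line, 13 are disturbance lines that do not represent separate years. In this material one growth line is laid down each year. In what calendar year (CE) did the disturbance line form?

1934 CE

Total growth lines = 99 + 223 + 81 = 403.
403 − 359 = 44 growth lines lie beyond the disturbance line toward the ventral margin.
Removing the 13 false growth lines leaves 44 − 13 = 31 true growth lines beyond the disturbance line.
Counting back 31 years from 1965 CE places the disturbance line in 1965 − 31 = 1934 CE.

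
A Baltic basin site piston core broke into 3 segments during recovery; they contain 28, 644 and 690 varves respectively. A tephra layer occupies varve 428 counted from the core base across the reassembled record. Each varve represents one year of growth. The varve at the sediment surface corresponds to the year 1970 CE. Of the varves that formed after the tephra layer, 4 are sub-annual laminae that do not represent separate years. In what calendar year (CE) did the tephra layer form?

Total varves = 28 + 644 + 690 = 1362.
The tephra layer sits at varve 428 from the core base, so 1362 − 428 = 934 varves formed after it.
Excluding 4 false varves: 934 − 4 = 930.
The varve at the sediment surface is 1970 CE, so the tephra layer dates to 1970 − 930 = 1040 CE.

1040 CE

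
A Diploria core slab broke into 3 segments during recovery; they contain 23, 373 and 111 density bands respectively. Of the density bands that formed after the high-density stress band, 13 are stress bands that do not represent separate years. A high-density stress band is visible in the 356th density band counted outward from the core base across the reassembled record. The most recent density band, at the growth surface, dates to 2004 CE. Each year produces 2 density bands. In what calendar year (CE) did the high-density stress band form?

Total density bands = 23 + 373 + 111 = 507.
Between density band 356 and the growth surface there are 507 − 356 = 151 density bands.
Removing the 13 false density bands leaves 151 − 13 = 138 true density bands beyond the high-density stress band.
Dividing by 2 density bands per year: 138 / 2 = 69 years.
2004 − 69 = 1935 CE.

1935 CE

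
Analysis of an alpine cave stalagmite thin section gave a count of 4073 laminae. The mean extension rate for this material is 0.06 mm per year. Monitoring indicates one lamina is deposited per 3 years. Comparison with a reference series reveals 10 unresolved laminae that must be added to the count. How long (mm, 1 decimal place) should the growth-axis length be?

734.9 mm

Correcting the raw count gives 4073 + 10 = 4083 true laminae.
At 3 years per lamina, 4083 × 3 = 12249 years.
12249 years at 0.06 mm/year gives 0.06 × 12249 = 734.9 mm.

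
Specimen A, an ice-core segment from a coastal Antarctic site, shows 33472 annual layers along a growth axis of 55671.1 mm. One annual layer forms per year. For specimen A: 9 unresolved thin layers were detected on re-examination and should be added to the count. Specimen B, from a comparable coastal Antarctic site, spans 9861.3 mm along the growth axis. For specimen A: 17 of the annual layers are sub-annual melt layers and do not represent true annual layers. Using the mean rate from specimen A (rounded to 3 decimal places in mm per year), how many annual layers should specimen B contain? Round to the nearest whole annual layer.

5926 annual layers

Specimen A: after corrections the count is 33472 − 17 + 9 = 33464 annual layers.
A: Mean rate = 55671.1 mm / 33464 years ≈ 1.664 mm per year.
For B, 9861.3 / 1.664 = 5926.26 years ≈ 5926 annual layers.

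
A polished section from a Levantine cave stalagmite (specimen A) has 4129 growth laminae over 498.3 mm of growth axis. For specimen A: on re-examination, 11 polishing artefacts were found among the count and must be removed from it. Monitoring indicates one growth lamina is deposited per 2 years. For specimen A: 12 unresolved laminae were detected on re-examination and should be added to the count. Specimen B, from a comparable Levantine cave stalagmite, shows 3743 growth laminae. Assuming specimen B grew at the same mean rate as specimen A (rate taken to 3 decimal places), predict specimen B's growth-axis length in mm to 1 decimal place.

449.2 mm

Specimen A: correcting the raw count gives 4129 − 11 + 12 = 4130 true growth laminae.
Specimen A: multiplying by 2 years per growth lamina: 4130 × 2 = 8260 years.
A: 498.3 mm over 8260 years gives 498.3 / 8260 ≈ 0.060 mm per year.
Specimen B: multiplying by 2 years per growth lamina: 3743 × 2 = 7486 years. B's length ≈ 0.060 × 7486 = 449.2 mm.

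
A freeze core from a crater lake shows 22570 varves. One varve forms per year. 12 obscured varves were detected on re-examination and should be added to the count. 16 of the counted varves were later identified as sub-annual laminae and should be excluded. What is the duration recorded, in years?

True varve count = 22570 − 16 + 12 = 22566.
At one varve per year, that is 22566 years.

22566 yr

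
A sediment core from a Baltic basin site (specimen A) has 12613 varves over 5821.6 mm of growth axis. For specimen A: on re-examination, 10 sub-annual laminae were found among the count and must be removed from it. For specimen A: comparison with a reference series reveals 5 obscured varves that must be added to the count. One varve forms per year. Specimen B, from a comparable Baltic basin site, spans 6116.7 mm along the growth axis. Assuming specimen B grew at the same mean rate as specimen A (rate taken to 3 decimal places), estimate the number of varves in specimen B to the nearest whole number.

Specimen A: true varve count = 12613 − 10 + 5 = 12608.
A: 5821.6 mm over 12608 years gives 5821.6 / 12608 ≈ 0.462 mm/yr.
Specimen B: 6116.7 mm / 0.462 mm per year = 13239.61 years ≈ 13240 varves.

13240 varves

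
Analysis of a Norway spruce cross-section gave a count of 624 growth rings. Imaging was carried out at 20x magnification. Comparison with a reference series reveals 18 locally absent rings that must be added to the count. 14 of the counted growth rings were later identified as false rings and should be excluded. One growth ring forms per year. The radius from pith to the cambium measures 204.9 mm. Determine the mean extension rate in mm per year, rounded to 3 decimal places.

True growth ring count = 624 − 14 + 18 = 628.
Extension rate ≈ 204.9 / 628 = 0.326 mm per year.

0.326 mm per year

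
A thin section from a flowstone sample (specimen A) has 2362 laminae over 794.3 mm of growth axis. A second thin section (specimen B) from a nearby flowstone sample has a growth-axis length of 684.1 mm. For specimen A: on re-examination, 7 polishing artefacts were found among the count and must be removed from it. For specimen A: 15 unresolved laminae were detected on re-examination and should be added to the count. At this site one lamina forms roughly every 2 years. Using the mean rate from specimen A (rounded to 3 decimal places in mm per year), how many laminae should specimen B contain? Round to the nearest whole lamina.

2036 laminae

Specimen A: after corrections the count is 2362 − 7 + 15 = 2370 laminae.
Specimen A: 2370 laminae at 2 years each span 2370 × 2 = 4740 years.
A: Extension rate ≈ 794.3 / 4740 = 0.168 mm per year.
Specimen B: 684.1 mm / 0.168 mm per year = 4072.02 years; at 2 years per lamina that is 4072.02 / 2 ≈ 2036 laminae.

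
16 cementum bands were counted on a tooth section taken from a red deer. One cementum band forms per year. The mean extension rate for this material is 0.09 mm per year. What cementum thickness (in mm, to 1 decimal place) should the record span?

1.4 mm

16 years of growth are recorded.
Length ≈ 0.09 × 16 = 1.4 mm.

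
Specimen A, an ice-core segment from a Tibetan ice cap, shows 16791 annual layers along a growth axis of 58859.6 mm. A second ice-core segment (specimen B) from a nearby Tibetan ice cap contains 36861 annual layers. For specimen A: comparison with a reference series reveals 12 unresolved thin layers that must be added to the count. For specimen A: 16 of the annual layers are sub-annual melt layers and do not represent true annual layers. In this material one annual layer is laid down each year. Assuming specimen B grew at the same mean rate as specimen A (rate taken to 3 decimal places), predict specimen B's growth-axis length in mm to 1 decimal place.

Specimen A: adjusted count: 16791 − 16 + 12 = 16787 annual layers.
A: Extension rate ≈ 58859.6 / 16787 = 3.506 mm per year.
For B, 3.506 mm/year × 36861 years = 129234.7 mm.

129234.7 mm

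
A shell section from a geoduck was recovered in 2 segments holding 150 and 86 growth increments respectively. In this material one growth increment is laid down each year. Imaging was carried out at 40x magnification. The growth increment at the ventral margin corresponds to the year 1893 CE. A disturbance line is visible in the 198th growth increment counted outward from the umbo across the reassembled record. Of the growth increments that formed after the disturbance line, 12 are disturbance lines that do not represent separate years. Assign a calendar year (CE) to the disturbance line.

Total growth increments = 150 + 86 = 236.
Between growth increment 198 and the ventral margin there are 236 − 198 = 38 growth increments.
Excluding 12 false growth increments: 38 − 12 = 26.
The growth increment at the ventral margin is 1893 CE, so the disturbance line dates to 1893 − 26 = 1867 CE.

1867 CE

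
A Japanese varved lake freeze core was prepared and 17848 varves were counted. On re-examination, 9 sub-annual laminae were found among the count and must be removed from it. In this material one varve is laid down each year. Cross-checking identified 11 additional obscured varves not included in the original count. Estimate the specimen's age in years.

Adjusted count: 17848 − 9 + 11 = 17850 varves.
At one varve per year, that is 17850 years.

17850 years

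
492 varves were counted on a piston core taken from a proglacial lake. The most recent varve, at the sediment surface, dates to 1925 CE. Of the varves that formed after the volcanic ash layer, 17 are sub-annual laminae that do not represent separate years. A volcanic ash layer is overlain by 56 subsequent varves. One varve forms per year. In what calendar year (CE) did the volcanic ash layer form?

There are 56 varves younger than the volcanic ash layer.
Excluding 17 false varves: 56 − 17 = 39.
Counting back 39 years from 1925 CE places the volcanic ash layer in 1925 − 39 = 1886 CE.

1886 CE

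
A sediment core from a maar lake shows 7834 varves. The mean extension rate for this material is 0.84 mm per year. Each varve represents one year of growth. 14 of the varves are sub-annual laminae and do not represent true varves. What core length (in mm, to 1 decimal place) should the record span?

6568.8 mm

True varve count = 7834 − 14 = 7820.
Predicted length = 0.84 mm/year × 7820 years = 6568.8 mm.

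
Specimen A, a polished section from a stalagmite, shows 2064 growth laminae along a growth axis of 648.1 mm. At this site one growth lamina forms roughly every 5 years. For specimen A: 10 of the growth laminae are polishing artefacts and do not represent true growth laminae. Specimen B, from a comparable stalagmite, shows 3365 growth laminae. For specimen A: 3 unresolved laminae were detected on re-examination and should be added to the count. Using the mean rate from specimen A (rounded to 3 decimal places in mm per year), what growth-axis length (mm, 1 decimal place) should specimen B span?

1060.0 mm

Specimen A: after corrections the count is 2064 − 10 + 3 = 2057 growth laminae.
Specimen A: multiplying by 5 years per growth lamina: 2057 × 5 = 10285 years.
A: Extension rate ≈ 648.1 / 10285 = 0.063 mm/year.
Specimen B: 3365 growth laminae at 5 years each span 3365 × 5 = 16825 years. B's length ≈ 0.063 × 16825 = 1060.0 mm.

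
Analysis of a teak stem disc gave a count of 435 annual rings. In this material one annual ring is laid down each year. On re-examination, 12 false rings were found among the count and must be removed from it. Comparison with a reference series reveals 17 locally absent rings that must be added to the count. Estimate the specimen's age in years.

440 years

Correcting the raw count gives 435 − 12 + 17 = 440 true annual rings.
At one annual ring per year, that is 440 years.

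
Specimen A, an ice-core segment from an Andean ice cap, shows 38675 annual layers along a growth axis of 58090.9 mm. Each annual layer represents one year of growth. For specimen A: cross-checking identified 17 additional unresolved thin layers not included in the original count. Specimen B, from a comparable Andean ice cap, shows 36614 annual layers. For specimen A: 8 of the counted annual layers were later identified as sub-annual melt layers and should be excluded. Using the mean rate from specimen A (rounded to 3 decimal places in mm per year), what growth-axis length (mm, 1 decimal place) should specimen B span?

Specimen A: after corrections the count is 38675 − 8 + 17 = 38684 annual layers.
A: Mean rate = 58090.9 mm / 38684 years ≈ 1.502 mm/yr.
For B, 1.502 mm/year × 36614 years = 54994.2 mm.

54994.2 mm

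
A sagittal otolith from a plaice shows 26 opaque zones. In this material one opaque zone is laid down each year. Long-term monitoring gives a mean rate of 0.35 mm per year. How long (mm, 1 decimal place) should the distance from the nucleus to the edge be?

26 years of growth are recorded.
Length ≈ 0.35 × 26 = 9.1 mm.

9.1 mm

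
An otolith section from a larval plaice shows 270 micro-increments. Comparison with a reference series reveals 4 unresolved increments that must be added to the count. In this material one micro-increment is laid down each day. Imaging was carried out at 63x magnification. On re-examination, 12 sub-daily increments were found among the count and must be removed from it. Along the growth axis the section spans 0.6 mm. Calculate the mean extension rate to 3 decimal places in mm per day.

True micro-increment count = 270 − 12 + 4 = 262.
0.6 mm over 262 days gives 0.6 / 262 ≈ 0.002 mm per day.

0.002 mm per day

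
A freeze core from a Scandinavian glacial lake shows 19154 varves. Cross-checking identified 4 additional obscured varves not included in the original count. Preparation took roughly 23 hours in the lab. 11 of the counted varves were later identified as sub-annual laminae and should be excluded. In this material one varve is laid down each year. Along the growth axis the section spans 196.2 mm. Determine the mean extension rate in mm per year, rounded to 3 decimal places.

After corrections the count is 19154 − 11 + 4 = 19147 varves.
196.2 mm over 19147 years gives 196.2 / 19147 ≈ 0.010 mm per year.

0.010 mm per year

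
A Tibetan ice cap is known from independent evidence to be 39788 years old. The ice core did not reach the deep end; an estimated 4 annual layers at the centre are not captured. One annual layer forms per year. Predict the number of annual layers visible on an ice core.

39784 annual layers

Expected annual layers over 39788 years: 39788.
Less the 4 uncaptured annual layers: 39788 − 4 = 39784.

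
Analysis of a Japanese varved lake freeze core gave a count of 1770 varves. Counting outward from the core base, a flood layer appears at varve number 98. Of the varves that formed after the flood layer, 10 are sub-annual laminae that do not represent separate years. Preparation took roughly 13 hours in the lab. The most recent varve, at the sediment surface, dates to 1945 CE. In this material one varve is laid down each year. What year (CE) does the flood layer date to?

283 CE

Between varve 98 and the sediment surface there are 1770 − 98 = 1672 varves.
Excluding 10 false varves: 1672 − 10 = 1662.
1945 − 1662 = 283 CE.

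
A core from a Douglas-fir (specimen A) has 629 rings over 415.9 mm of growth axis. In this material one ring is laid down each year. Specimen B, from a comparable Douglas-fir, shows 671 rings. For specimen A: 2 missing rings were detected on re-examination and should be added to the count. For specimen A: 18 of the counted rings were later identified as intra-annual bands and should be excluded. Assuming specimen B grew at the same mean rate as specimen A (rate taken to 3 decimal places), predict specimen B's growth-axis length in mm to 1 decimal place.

454.9 mm

Specimen A: after corrections the count is 629 − 18 + 2 = 613 rings.
A: Mean rate = 415.9 mm / 613 years ≈ 0.678 mm/year.
Length of B = 0.678 × 671 = 454.9 mm.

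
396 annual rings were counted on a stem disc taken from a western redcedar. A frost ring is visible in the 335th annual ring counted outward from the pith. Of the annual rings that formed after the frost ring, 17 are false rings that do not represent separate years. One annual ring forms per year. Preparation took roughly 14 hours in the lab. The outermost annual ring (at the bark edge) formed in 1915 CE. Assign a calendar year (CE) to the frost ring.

1871 CE

The frost ring sits at annual ring 335 from the pith, so 396 − 335 = 61 annual rings formed after it.
61 − 17 false = 44 true annual rings after the frost ring.
1915 − 44 = 1871 CE.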